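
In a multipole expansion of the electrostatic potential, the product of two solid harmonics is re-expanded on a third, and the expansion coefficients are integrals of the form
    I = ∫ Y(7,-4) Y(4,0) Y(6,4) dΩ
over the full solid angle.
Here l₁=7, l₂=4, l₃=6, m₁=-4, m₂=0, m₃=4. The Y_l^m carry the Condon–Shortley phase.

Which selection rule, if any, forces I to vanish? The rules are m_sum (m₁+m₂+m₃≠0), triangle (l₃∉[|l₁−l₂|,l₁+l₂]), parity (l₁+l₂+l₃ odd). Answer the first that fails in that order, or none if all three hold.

parity

m₁+m₂+m₃ = -4 + 0 + 4 = 0  ✓
triangle: |7−4|=3 ≤ l₃=6 ≤ 7+4=11  ✓
parity: l₁+l₂+l₃ = 17 is odd  ✗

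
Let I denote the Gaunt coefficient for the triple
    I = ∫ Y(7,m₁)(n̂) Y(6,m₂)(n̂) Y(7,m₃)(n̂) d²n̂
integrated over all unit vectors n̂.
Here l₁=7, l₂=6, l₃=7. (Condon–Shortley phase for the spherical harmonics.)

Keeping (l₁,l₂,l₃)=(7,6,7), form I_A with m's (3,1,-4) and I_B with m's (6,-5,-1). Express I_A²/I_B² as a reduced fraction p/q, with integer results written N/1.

Same 7,6,7: normalisation and zero-m 3j drop out of the ratio.
A: Δ: 6! 8! 6! / 21! → 1/2444321880; sum: t=1:−1/62208000 t=2:+1/8294400 t=3:−1/8709120 t=4:+1/69672960 = 1/248832000; 3j²(7 6 7; 3 1 -4) = Δ·Π!·Σ² = 7/83980  (sign -1)
B: Δ: 6! 8! 6! / 21! → 1/2444321880; sum: t=0:+1/435456000 t=1:−1/3483648000 = 1/497664000; 3j²(7 6 7; 6 -5 -1) = Δ·Π!·Σ² = 77/6460  (sign +1)
I_A²/I_B² = (7/83980)/(77/6460) = 1/143

1/143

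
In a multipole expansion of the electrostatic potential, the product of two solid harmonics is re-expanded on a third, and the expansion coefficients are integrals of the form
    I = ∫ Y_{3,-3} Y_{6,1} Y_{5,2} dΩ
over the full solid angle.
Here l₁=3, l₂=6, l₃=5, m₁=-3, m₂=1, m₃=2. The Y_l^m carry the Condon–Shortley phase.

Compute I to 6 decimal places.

m-sum 0 ✓  L=14 even ✓  3≤5≤9 ✓
Π(2lᵢ+1) = 7×13×11 = 1001
triangle coeff Δ(3,6,5) = 1/675675
Σ_t [1,3]: t=1:−1/8640 t=2:+1/2304 t=3:−1/8640 = 7/34560
(3j)²=7/429 [(3 6 5; 0 0 0)], sign=-1
Σ_t [4,4]: t=4:+1/34560 = 1/34560
(3j)²=7/429 [(3 6 5; -3 1 2)], sign=-1
⇒ 4πI² = 343/1287
I = (+1)√(343/1287/(4π)) = 0.14563067

0.145631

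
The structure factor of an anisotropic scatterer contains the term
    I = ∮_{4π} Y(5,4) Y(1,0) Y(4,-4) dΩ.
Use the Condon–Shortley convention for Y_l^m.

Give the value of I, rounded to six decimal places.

m-sum 0 ✓  L=10 even ✓  4≤4≤6 ✓
Π(2lᵢ+1) = 11×3×9 = 297
triangle coeff Δ(5,1,4) = 1/495
Σ_t [1,1]: t=1:−1/576 = -1/576
(3j)²=5/99 [(5 1 4; 0 0 0)], sign=-1
Σ_t [1,1]: t=1:−1/40320 = -1/40320
(3j)²=1/55 [(5 1 4; 4 0 -4)], sign=-1
⇒ 4πI² = 3/11
I = (+1)√(3/11/(4π)) = 0.14731920

0.147319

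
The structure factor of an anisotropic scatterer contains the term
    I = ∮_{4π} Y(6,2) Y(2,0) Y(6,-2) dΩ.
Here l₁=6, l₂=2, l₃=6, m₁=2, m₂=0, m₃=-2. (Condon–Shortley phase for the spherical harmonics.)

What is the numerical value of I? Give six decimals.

0.114688

Checks pass: Σm=0; 14 even; l₃=6∈[4,8].
(2·6+1)(2·2+1)(2·6+1) = 845
Δ: 2! 10! 2! / 15! → 1/90090
sum: t=0:+1/69120 t=1:−1/14400 t=2:+1/69120 = -7/172800
3j²(6 2 6; 0 0 0) = Δ·Π!·Σ² = 14/715  (sign -1)
sum: t=0:+1/69120 t=1:−1/30240 t=2:+1/322560 = -1/64512
3j²(6 2 6; 2 0 -2) = Δ·Π!·Σ² = 10/1001  (sign -1)
combine: 4πI² = 845·14/715·10/1001 = 20/121
take √, sign +1: I = 0.11468784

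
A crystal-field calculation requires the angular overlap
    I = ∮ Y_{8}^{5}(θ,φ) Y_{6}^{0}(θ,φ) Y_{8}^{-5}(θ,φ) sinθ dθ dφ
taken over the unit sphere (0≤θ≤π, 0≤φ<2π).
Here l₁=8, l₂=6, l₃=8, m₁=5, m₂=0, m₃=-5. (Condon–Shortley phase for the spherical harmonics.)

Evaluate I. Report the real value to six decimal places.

0.058187

m-sum 0 ✓  L=22 even ✓  2≤8≤14 ✓
Π(2lᵢ+1) = 17×13×17 = 3757
triangle coeff Δ(8,6,8) = 1/13742520792
Σ_t [0,6]: t=0:+1/41803776000 t=1:−1/435456000 t=2:+1/39813120 t=3:−1/18662400 t=4:+1/39813120 t=5:−1/435456000 t=6:+1/41803776000 = -11/1393459200
(3j)²=600/96577 [(8 6 8; 0 0 0)], sign=-1
Σ_t [0,3]: t=0:+1/15676416000 t=1:−1/1161216000 t=2:+1/836075520 t=3:−1/4702924800 = 1/5374771200
(3j)²=325/178296 [(8 6 8; 5 0 -5)], sign=-1
⇒ 4πI² = 8125/190969
I = (+1)√(8125/190969/(4π)) = 0.05818691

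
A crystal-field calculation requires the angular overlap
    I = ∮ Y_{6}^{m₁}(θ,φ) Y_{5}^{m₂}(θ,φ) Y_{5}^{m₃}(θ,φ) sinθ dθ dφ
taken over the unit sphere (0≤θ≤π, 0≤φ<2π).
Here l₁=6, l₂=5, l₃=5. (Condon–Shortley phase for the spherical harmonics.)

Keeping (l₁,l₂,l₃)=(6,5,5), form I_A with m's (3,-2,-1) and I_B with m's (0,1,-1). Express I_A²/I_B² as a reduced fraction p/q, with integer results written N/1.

Same 6,5,5: normalisation and zero-m 3j drop out of the ratio.
A: Δ: 6! 6! 4! / 17! → 1/28588560; sum: t=0:+1/155520 t=1:−1/23040 t=2:+1/34560 t=3:−1/622080 = -1/103680; 3j²(6 5 5; 3 -2 -1) = Δ·Π!·Σ² = 9/2431  (sign -1)
B: Δ: 6! 6! 4! / 17! → 1/28588560; sum: t=2:+1/55296 t=3:−1/7776 t=4:+1/9216 t=5:−1/86400 t=6:+1/12441600 = -7/518400; 3j²(6 5 5; 0 1 -1) = Δ·Π!·Σ² = 12/12155  (sign -1)
I_A²/I_B² = (9/2431)/(12/12155) = 15/4

15/4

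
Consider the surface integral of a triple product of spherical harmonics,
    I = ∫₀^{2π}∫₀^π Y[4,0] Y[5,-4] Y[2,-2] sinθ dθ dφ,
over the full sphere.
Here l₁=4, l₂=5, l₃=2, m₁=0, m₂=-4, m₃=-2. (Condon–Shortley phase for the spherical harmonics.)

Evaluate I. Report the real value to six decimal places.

0.000000

m-sum = 0 − 4 − 2 = -6 ≠ 0 ⇒ I = 0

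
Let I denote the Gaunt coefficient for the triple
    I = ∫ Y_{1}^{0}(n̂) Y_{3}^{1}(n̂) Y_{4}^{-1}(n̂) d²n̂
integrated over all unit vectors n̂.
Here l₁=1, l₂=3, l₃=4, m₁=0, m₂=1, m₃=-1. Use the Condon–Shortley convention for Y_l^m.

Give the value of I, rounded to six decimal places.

Checks pass: Σm=0; 8 even; l₃=4∈[2,4].
(2·1+1)(2·3+1)(2·4+1) = 189
Δ: 0! 2! 6! / 9! → 1/252
sum: t=0:+1/36 = 1/36
3j²(1 3 4; 0 0 0) = Δ·Π!·Σ² = 4/63  (sign +1)
sum: t=0:+1/48 = 1/48
3j²(1 3 4; 0 1 -1) = Δ·Π!·Σ² = 5/84  (sign -1)
combine: 4πI² = 189·4/63·5/84 = 5/7
take √, sign -1: I = -0.23841361

-0.238414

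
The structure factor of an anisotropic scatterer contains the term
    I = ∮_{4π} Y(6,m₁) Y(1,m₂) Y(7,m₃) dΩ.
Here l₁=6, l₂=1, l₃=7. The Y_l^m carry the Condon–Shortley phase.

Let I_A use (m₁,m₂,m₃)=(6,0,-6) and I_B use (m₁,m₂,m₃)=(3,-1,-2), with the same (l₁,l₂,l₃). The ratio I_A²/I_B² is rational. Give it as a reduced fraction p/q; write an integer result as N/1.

l's match ⇒ only the (l;m) 3-j factors differ between A and B.
A: triangle coeff Δ(6,1,7) = 1/1365; Σ_t [0,0]: t=0:+1/479001600 = 1/479001600; (3j)²=1/105 [(6 1 7; 6 0 -6)], sign=-1
B: triangle coeff Δ(6,1,7) = 1/1365; Σ_t [0,0]: t=0:+1/4354560 = 1/4354560; (3j)²=2/273 [(6 1 7; 3 -1 -2)], sign=-1
I_A²/I_B² = (1/105)/(2/273) = 13/10

13/10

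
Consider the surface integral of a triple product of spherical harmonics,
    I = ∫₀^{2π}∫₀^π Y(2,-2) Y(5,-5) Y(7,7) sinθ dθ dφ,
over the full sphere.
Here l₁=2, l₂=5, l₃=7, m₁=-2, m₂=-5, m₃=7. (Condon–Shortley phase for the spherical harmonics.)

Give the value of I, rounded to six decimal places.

-0.358536

m-sum 0 ✓  L=14 even ✓  3≤7≤7 ✓
Π(2lᵢ+1) = 5×11×15 = 825
triangle coeff Δ(2,5,7) = 1/15015
Σ_t [0,0]: t=0:+1/57600 = 1/57600
(3j)²=21/715 [(2 5 7; 0 0 0)], sign=-1
Σ_t [0,0]: t=0:+1/87091200 = 1/87091200
(3j)²=1/15 [(2 5 7; -2 -5 7)], sign=+1
⇒ 4πI² = 21/13
I = (-1)√(21/13/(4π)) = -0.35853622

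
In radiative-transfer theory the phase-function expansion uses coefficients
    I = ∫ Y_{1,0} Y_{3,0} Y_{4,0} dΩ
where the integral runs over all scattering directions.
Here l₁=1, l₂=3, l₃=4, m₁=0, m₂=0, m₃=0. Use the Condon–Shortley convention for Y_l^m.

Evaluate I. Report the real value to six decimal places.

0.246233

m-sum 0 ✓  L=8 even ✓  2≤4≤4 ✓
Π(2lᵢ+1) = 3×7×9 = 189
triangle coeff Δ(1,3,4) = 1/252
Σ_t [0,0]: t=0:+1/36 = 1/36
(3j)²=4/63 [(1 3 4; 0 0 0)], sign=+1
(m-triple is (0,0,0) — same symbol as above.)
⇒ 4πI² = 16/21
I = (+1)√(16/21/(4π)) = 0.24623252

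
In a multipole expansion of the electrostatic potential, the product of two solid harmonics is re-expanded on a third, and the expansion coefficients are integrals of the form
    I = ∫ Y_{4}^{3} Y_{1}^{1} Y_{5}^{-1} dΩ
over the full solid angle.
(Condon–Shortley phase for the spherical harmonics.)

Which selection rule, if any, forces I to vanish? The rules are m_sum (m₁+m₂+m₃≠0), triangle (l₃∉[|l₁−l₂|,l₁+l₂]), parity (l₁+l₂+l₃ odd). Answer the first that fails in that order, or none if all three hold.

Σmᵢ = 3  ✗
l₃∈[|l₁−l₂|,l₁+l₂]=[3,5], have l₃=5
Σlᵢ = 10 ⇒ even

m_sum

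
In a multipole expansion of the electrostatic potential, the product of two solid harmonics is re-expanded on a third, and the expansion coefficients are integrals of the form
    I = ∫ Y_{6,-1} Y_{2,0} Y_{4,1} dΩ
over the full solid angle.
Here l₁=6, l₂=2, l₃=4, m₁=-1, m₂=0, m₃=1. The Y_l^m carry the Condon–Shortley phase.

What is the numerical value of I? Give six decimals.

Rules hold: Σm=0, L=12 even, 4≤4≤8.
N = 13·5·9 = 585
Δ = 4!·8!·0!/13! = 1/6435
Racah Σ t=2..2: t=2:+1/2304 = 1/2304
⇒ 3j(6 2 4; 0 0 0)² = 5/143, sgn +1
Racah Σ t=2..2: t=2:+1/2880 = 1/2880
⇒ 3j(6 2 4; -1 0 1)² = 14/429, sgn -1
4πI² = N·(3j₀)²·(3jₘ)² = 1050/1573
I = -1·√(0.667514/4π) = -0.23047581

-0.230476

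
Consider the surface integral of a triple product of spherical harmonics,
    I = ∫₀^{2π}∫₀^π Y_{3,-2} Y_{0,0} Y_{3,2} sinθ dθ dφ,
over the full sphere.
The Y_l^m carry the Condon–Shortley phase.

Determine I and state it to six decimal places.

Checks pass: Σm=0; 6 even; l₃=3∈[3,3].
(2·3+1)(2·0+1)(2·3+1) = 49
Δ: 0! 6! 0! / 7! → 1/7
sum: t=0:+1/36 = 1/36
3j²(3 0 3; 0 0 0) = Δ·Π!·Σ² = 1/7  (sign -1)
sum: t=0:+1/120 = 1/120
3j²(3 0 3; -2 0 2) = Δ·Π!·Σ² = 1/7  (sign -1)
combine: 4πI² = 49·1/7·1/7 = 1/1
take √, sign +1: I = 0.28209479

0.282095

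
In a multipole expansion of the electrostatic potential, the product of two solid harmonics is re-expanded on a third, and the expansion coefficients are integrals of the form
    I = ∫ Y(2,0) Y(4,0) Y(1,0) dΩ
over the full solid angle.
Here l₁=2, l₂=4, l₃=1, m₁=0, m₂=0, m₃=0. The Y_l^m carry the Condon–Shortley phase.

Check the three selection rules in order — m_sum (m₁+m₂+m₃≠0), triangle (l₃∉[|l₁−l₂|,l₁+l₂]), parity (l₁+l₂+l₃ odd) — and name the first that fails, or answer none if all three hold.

triangle

Σmᵢ = 0  ✓
l₃∈[|l₁−l₂|,l₁+l₂]=[2,6], have l₃=1  ✗
Σlᵢ = 7 ⇒ odd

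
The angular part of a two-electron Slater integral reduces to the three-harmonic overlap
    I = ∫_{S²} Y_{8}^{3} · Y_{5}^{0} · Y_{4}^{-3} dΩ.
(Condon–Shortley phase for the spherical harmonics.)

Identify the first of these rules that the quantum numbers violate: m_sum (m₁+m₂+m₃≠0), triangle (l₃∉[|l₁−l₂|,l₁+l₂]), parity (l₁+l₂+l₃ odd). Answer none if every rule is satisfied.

parity

azimuthal sum: 3 + 0 − 3 = 0  ✓
3 ≤ 4 ≤ 13 (triangle on l)  ✓
L = 8 + 5 + 4 = 17 (odd)  ✗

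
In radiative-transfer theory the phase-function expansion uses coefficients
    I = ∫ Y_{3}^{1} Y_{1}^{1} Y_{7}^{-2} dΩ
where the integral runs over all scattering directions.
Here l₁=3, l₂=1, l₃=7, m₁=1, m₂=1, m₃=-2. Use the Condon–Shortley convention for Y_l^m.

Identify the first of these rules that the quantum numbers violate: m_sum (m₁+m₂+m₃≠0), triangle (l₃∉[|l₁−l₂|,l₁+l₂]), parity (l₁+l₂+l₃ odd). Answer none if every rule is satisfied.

triangle

azimuthal sum: 1 + 1 − 2 = 0  ✓
2 ≤ 7 ≤ 4 (triangle on l)  ✗
L = 3 + 1 + 7 = 11 (odd)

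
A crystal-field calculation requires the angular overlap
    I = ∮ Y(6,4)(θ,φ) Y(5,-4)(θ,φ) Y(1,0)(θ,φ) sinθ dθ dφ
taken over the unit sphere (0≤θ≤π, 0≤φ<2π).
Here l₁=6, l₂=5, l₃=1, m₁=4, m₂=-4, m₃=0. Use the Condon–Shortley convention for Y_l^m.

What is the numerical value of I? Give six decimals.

0.182727

Checks pass: Σm=0; 12 even; l₃=1∈[1,11].
(2·6+1)(2·5+1)(2·1+1) = 429
Δ: 10! 2! 0! / 13! → 1/858
sum: t=5:−1/14400 = -1/14400
3j²(6 5 1; 0 0 0) = Δ·Π!·Σ² = 6/143  (sign +1)
sum: t=1:−1/362880 = -1/362880
3j²(6 5 1; 4 -4 0) = Δ·Π!·Σ² = 10/429  (sign +1)
combine: 4πI² = 429·6/143·10/429 = 60/143
take √, sign +1: I = 0.18272698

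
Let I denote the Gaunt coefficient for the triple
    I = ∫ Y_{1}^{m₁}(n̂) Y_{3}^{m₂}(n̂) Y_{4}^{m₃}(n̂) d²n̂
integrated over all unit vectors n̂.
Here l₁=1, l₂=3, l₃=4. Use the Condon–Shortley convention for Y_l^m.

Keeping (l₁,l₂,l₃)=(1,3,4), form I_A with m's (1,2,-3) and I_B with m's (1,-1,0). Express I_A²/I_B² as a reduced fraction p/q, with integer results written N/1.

7/2

l's match ⇒ only the (l;m) 3-j factors differ between A and B.
A: triangle coeff Δ(1,3,4) = 1/252; Σ_t [0,0]: t=0:+1/240 = 1/240; (3j)²=1/12 [(1 3 4; 1 2 -3)], sign=-1
B: triangle coeff Δ(1,3,4) = 1/252; Σ_t [0,0]: t=0:+1/96 = 1/96; (3j)²=1/42 [(1 3 4; 1 -1 0)], sign=+1
I_A²/I_B² = (1/12)/(1/42) = 7/2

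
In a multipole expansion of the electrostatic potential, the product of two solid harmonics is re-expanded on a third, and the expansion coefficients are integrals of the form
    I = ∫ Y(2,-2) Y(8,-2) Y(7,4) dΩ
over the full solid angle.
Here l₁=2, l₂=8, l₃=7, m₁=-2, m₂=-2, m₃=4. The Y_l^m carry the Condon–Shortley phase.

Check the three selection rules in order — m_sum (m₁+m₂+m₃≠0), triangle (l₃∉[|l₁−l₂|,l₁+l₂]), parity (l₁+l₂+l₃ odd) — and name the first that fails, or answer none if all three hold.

Σmᵢ = 0  ✓
l₃∈[|l₁−l₂|,l₁+l₂]=[6,10], have l₃=7  ✓
Σlᵢ = 17 ⇒ odd  ✗

parity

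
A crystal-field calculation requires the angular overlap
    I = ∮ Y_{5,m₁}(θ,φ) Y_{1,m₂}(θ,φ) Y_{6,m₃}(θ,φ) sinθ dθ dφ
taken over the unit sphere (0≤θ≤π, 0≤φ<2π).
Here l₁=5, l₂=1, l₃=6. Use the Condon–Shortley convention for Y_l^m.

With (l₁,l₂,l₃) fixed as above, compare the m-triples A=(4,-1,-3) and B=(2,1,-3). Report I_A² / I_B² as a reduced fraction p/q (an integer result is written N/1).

Shared (l₁,l₂,l₃)=(5,1,6): N and (l;000)² cancel in I_A²/I_B².
A: Δ = 0!·10!·2!/13! = 1/858; Racah Σ t=0..0: t=0:+1/725760 = 1/725760; ⇒ 3j(5 1 6; 4 -1 -3)² = 1/286, sgn -1
B: Δ = 0!·10!·2!/13! = 1/858; Racah Σ t=0..0: t=0:+1/60480 = 1/60480; ⇒ 3j(5 1 6; 2 1 -3)² = 6/143, sgn -1
I_A²/I_B² = (1/286)/(6/143) = 1/12

1/12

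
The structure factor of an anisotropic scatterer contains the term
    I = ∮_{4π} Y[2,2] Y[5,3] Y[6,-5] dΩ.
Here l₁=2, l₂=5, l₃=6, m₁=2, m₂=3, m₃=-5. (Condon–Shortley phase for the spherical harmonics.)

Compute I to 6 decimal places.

L=13 odd ⇒ parity kills the (l;000) factor ⇒ I = 0

0.000000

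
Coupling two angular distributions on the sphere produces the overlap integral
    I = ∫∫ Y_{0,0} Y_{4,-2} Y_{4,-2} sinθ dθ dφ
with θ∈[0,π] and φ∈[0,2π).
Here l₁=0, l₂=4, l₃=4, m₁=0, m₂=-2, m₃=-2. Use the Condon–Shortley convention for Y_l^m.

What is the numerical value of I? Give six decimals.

0 − 2 − 2 = -4 ≠ 0: azimuthal integral kills it; I = 0

0.000000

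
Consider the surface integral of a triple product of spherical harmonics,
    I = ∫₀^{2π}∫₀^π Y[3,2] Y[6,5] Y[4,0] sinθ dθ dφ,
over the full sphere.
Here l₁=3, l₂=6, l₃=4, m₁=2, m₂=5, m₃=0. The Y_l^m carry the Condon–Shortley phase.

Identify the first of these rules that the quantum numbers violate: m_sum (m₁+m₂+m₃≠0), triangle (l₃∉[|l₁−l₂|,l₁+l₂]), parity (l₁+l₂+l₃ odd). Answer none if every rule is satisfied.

m_sum

m₁+m₂+m₃ = 2 + 5 + 0 = 7  ✗
triangle: |3−6|=3 ≤ l₃=4 ≤ 3+6=9
parity: l₁+l₂+l₃ = 13 is odd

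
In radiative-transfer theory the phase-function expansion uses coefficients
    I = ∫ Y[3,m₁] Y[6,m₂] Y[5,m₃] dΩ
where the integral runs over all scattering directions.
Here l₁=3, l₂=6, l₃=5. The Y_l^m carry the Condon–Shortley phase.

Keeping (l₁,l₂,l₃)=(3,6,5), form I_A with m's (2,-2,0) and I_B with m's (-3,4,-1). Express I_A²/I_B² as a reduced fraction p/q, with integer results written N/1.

Shared (l₁,l₂,l₃)=(3,6,5): N and (l;000)² cancel in I_A²/I_B².
A: Δ = 4!·2!·8!/15! = 1/675675; Racah Σ t=0..1: t=0:+1/13824 t=1:−1/8640 = -1/23040; ⇒ 3j(3 6 5; 2 -2 0)² = 2/429, sgn +1
B: Δ = 4!·2!·8!/15! = 1/675675; Racah Σ t=4..4: t=4:+1/69120 = 1/69120; ⇒ 3j(3 6 5; -3 4 -1)² = 4/143, sgn +1
I_A²/I_B² = (2/429)/(4/143) = 1/6

1/6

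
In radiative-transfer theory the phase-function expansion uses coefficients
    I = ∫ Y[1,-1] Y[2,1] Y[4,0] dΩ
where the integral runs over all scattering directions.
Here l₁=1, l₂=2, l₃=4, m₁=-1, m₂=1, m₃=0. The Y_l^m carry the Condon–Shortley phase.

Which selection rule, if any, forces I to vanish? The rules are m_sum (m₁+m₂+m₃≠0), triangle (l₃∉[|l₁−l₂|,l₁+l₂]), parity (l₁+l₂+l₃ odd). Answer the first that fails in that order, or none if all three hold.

triangle

Σmᵢ = 0  ✓
l₃∈[|l₁−l₂|,l₁+l₂]=[1,3], have l₃=4  ✗
Σlᵢ = 7 ⇒ odd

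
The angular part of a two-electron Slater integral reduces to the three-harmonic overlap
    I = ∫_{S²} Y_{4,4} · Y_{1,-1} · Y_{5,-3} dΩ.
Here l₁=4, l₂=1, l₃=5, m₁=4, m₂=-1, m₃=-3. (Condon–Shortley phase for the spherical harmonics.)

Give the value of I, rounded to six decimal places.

Checks pass: Σm=0; 10 even; l₃=5∈[3,5].
(2·4+1)(2·1+1)(2·5+1) = 297
Δ: 0! 8! 2! / 11! → 1/495
sum: t=0:+1/576 = 1/576
3j²(4 1 5; 0 0 0) = Δ·Π!·Σ² = 5/99  (sign -1)
sum: t=0:+1/80640 = 1/80640
3j²(4 1 5; 4 -1 -3) = Δ·Π!·Σ² = 1/495  (sign +1)
combine: 4πI² = 297·5/99·1/495 = 1/33
take √, sign -1: I = -0.04910640

-0.049106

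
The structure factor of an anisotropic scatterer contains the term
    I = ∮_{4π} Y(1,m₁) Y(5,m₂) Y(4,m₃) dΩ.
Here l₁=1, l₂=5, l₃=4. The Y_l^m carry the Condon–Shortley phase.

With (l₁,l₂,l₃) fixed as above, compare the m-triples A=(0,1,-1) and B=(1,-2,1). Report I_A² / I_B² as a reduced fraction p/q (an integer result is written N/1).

8/7

l's match ⇒ only the (l;m) 3-j factors differ between A and B.
A: triangle coeff Δ(1,5,4) = 1/495; Σ_t [1,1]: t=1:−1/720 = -1/720; (3j)²=8/165 [(1 5 4; 0 1 -1)], sign=+1
B: triangle coeff Δ(1,5,4) = 1/495; Σ_t [0,0]: t=0:+1/1440 = 1/1440; (3j)²=7/165 [(1 5 4; 1 -2 1)], sign=-1
I_A²/I_B² = (8/165)/(7/165) = 8/7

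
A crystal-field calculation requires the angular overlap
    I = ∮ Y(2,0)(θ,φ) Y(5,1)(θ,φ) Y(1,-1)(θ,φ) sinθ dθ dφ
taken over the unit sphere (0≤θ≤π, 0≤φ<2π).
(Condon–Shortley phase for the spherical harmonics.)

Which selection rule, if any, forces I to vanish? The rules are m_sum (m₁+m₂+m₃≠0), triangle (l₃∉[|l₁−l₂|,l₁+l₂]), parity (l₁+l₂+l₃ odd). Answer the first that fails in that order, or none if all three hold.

m₁+m₂+m₃ = 0 + 1 − 1 = 0  ✓
triangle: |2−5|=3 ≤ l₃=1 ≤ 2+5=7  ✗
parity: l₁+l₂+l₃ = 8 is even

triangle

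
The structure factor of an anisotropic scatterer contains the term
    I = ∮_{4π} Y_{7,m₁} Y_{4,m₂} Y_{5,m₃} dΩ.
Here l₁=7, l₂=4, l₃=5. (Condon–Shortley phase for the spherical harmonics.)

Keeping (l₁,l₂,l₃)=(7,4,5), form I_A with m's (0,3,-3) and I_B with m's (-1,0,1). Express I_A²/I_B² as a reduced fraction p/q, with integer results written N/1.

Same 7,4,5: normalisation and zero-m 3j drop out of the ratio.
A: Δ: 6! 8! 2! / 17! → 1/6126120; sum: t=5:−1/345600 t=6:+1/3628800 = -19/7257600; 3j²(7 4 5; 0 3 -3) = Δ·Π!·Σ² = 2527/218790  (sign -1)
B: Δ: 6! 8! 2! / 17! → 1/6126120; sum: t=2:+1/138240 t=3:−1/25920 t=4:+1/55296 = -11/829440; 3j²(7 4 5; -1 0 1) = Δ·Π!·Σ² = 11/1326  (sign -1)
I_A²/I_B² = (2527/218790)/(11/1326) = 2527/1815

2527/1815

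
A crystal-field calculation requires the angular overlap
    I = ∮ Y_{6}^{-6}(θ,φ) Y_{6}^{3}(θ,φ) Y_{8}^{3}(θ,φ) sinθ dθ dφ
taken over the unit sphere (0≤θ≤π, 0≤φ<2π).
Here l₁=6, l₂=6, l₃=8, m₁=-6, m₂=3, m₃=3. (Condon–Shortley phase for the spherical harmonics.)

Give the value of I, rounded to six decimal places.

Checks pass: Σm=0; 20 even; l₃=8∈[0,12].
(2·6+1)(2·6+1)(2·8+1) = 2873
Δ: 4! 8! 8! / 21! → 1/1309458150
sum: t=0:+1/49766400 t=1:−1/3110400 t=2:+1/1327104 t=3:−1/3110400 t=4:+1/49766400 = 1/6635520
3j²(6 6 8; 0 0 0) = Δ·Π!·Σ² = 350/46189  (sign +1)
sum: t=4:+1/696729600 = 1/696729600
3j²(6 6 8; -6 3 3) = Δ·Π!·Σ² = 33/4199  (sign -1)
combine: 4πI² = 2873·350/46189·33/4199 = 1050/6137
take √, sign -1: I = -0.11668409

-0.116684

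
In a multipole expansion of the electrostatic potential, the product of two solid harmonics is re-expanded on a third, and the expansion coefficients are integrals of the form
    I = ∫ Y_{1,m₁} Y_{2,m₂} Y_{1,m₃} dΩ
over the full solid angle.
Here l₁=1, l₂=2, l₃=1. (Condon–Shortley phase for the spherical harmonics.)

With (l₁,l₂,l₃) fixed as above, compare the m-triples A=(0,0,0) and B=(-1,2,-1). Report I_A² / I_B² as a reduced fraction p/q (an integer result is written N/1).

l's match ⇒ only the (l;m) 3-j factors differ between A and B.
A: triangle coeff Δ(1,2,1) = 1/30; Σ_t [1,1]: t=1:−1/1 = -1/1; (3j)²=2/15 [(1 2 1; 0 0 0)], sign=+1
B: triangle coeff Δ(1,2,1) = 1/30; Σ_t [2,2]: t=2:+1/4 = 1/4; (3j)²=1/5 [(1 2 1; -1 2 -1)], sign=+1
I_A²/I_B² = (2/15)/(1/5) = 2/3

2/3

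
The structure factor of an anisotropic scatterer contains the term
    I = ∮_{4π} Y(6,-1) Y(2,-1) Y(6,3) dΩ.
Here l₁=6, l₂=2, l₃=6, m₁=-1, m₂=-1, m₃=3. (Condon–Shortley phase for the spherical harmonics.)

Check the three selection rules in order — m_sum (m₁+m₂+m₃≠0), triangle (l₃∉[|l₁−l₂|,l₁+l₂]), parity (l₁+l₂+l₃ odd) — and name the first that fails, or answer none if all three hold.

m_sum

m₁+m₂+m₃ = -1 − 1 + 3 = 1  ✗
triangle: |6−2|=4 ≤ l₃=6 ≤ 6+2=8
parity: l₁+l₂+l₃ = 14 is even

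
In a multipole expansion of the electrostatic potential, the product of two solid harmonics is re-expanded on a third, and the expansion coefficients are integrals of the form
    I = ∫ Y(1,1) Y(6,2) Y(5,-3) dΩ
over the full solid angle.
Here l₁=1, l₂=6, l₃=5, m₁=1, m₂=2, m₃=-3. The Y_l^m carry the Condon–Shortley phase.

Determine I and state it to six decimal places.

Checks pass: Σm=0; 12 even; l₃=5∈[5,7].
(2·1+1)(2·6+1)(2·5+1) = 429
Δ: 2! 0! 10! / 13! → 1/858
sum: t=1:−1/14400 = -1/14400
3j²(1 6 5; 0 0 0) = Δ·Π!·Σ² = 6/143  (sign +1)
sum: t=0:+1/161280 = 1/161280
3j²(1 6 5; 1 2 -3) = Δ·Π!·Σ² = 1/143  (sign +1)
combine: 4πI² = 429·6/143·1/143 = 18/143
take √, sign +1: I = 0.10008369

0.100084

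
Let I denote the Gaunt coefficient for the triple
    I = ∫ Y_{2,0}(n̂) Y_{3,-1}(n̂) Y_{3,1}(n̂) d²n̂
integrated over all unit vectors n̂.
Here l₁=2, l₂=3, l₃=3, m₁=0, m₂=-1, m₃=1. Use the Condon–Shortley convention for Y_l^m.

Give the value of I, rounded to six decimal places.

Rules hold: Σm=0, L=8 even, 1≤3≤5.
N = 5·7·7 = 245
Δ = 2!·2!·4!/9! = 1/3780
Racah Σ t=0..2: t=0:+1/24 t=1:−1/4 t=2:+1/24 = -1/6
⇒ 3j(2 3 3; 0 0 0)² = 4/105, sgn +1
Racah Σ t=0..2: t=0:+1/16 t=1:−1/6 t=2:+1/96 = -3/32
⇒ 3j(2 3 3; 0 -1 1)² = 3/140, sgn -1
4πI² = N·(3j₀)²·(3jₘ)² = 1/5
I = -1·√(0.2/4π) = -0.12615663

-0.126157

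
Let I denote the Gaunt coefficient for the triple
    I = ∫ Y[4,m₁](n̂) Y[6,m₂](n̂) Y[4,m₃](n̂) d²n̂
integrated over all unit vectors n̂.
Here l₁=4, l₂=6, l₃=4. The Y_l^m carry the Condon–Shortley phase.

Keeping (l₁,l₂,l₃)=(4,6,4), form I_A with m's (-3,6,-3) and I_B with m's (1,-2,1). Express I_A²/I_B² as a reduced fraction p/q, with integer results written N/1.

11/5

Shared (l₁,l₂,l₃)=(4,6,4): N and (l;000)² cancel in I_A²/I_B².
A: Δ = 6!·2!·6!/15! = 1/1261260; Racah Σ t=6..6: t=6:+1/518400 = 1/518400; ⇒ 3j(4 6 4; -3 6 -3)² = 7/195, sgn -1
B: Δ = 6!·2!·6!/15! = 1/1261260; Racah Σ t=1..3: t=1:−1/8640 t=2:+1/2304 t=3:−1/8640 = 7/34560; ⇒ 3j(4 6 4; 1 -2 1)² = 7/429, sgn -1
I_A²/I_B² = (7/195)/(7/429) = 11/5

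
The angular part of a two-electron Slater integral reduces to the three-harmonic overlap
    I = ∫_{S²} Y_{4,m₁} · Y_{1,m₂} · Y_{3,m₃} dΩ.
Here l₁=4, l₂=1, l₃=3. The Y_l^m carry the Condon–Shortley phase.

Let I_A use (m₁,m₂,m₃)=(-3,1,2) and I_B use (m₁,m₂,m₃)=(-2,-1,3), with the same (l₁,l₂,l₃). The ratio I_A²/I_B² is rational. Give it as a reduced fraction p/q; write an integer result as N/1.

l's match ⇒ only the (l;m) 3-j factors differ between A and B.
A: triangle coeff Δ(4,1,3) = 1/252; Σ_t [2,2]: t=2:+1/240 = 1/240; (3j)²=1/12 [(4 1 3; -3 1 2)], sign=-1
B: triangle coeff Δ(4,1,3) = 1/252; Σ_t [0,0]: t=0:+1/1440 = 1/1440; (3j)²=1/252 [(4 1 3; -2 -1 3)], sign=+1
I_A²/I_B² = (1/12)/(1/252) = 21/1

21/1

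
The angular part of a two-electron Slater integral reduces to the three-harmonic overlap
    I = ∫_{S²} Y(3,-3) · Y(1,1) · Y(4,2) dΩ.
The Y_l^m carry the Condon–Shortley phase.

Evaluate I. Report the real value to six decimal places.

Checks pass: Σm=0; 8 even; l₃=4∈[2,4].
(2·3+1)(2·1+1)(2·4+1) = 189
Δ: 0! 6! 2! / 9! → 1/252
sum: t=0:+1/36 = 1/36
3j²(3 1 4; 0 0 0) = Δ·Π!·Σ² = 4/63  (sign +1)
sum: t=0:+1/1440 = 1/1440
3j²(3 1 4; -3 1 2) = Δ·Π!·Σ² = 1/252  (sign +1)
combine: 4πI² = 189·4/63·1/252 = 1/21
take √, sign +1: I = 0.06155813

0.061558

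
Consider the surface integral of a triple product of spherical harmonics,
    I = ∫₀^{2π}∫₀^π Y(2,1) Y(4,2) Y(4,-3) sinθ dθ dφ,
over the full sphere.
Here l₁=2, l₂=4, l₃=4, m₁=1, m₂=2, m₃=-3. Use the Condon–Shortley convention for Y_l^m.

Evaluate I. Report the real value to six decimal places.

-0.187702

m-sum 0 ✓  L=10 even ✓  2≤4≤6 ✓
Π(2lᵢ+1) = 5×9×9 = 405
triangle coeff Δ(2,4,4) = 1/13860
Σ_t [0,2]: t=0:+1/192 t=1:−1/36 t=2:+1/192 = -5/288
(3j)²=20/693 [(2 4 4; 0 0 0)], sign=-1
Σ_t [0,1]: t=0:+1/1440 t=1:−1/240 = -1/288
(3j)²=5/132 [(2 4 4; 1 2 -3)], sign=+1
⇒ 4πI² = 375/847
I = (-1)√(375/847/(4π)) = -0.18770204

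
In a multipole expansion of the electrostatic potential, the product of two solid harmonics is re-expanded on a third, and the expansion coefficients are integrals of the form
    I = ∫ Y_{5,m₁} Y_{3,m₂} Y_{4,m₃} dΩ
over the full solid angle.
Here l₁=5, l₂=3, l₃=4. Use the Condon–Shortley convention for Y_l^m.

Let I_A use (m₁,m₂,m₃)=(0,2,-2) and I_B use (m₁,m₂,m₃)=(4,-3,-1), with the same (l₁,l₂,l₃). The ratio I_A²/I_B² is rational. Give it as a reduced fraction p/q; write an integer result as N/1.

l's match ⇒ only the (l;m) 3-j factors differ between A and B.
A: triangle coeff Δ(5,3,4) = 1/180180; Σ_t [3,4]: t=3:−1/576 t=4:+1/2880 = -1/720; (3j)²=80/3003 [(5 3 4; 0 2 -2)], sign=-1
B: triangle coeff Δ(5,3,4) = 1/180180; Σ_t [0,0]: t=0:+1/5760 = 1/5760; (3j)²=9/286 [(5 3 4; 4 -3 -1)], sign=-1
I_A²/I_B² = (80/3003)/(9/286) = 160/189

160/189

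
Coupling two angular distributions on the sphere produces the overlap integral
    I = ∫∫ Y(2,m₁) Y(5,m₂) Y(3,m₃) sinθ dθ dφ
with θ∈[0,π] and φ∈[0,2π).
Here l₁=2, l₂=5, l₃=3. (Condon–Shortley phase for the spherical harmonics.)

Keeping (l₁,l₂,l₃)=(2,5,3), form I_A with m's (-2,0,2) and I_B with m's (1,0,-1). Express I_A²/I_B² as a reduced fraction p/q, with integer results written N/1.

1/10

l's match ⇒ only the (l;m) 3-j factors differ between A and B.
A: triangle coeff Δ(2,5,3) = 1/2310; Σ_t [4,4]: t=4:+1/2880 = 1/2880; (3j)²=1/462 [(2 5 3; -2 0 2)], sign=-1
B: triangle coeff Δ(2,5,3) = 1/2310; Σ_t [1,1]: t=1:−1/288 = -1/288; (3j)²=5/231 [(2 5 3; 1 0 -1)], sign=-1
I_A²/I_B² = (1/462)/(5/231) = 1/10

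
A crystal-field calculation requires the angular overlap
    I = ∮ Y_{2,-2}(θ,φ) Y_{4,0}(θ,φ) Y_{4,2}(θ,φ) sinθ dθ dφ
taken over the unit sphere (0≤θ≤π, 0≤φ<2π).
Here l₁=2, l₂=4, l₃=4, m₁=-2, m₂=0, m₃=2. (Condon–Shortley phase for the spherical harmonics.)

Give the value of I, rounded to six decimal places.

m-sum 0 ✓  L=10 even ✓  2≤4≤6 ✓
Π(2lᵢ+1) = 5×9×9 = 405
triangle coeff Δ(2,4,4) = 1/13860
Σ_t [0,2]: t=0:+1/192 t=1:−1/36 t=2:+1/192 = -5/288
(3j)²=20/693 [(2 4 4; 0 0 0)], sign=-1
Σ_t [2,2]: t=2:+1/192 = 1/192
(3j)²=3/77 [(2 4 4; -2 0 2)], sign=+1
⇒ 4πI² = 2700/5929
I = (-1)√(2700/5929/(4π)) = -0.19036462

-0.190365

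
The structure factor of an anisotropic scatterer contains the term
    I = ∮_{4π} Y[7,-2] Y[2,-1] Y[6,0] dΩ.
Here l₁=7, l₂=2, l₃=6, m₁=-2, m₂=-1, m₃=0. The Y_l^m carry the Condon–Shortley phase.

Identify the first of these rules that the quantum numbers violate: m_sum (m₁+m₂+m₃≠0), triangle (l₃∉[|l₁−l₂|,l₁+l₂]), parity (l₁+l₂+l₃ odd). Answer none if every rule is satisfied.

Σmᵢ = -3  ✗
l₃∈[|l₁−l₂|,l₁+l₂]=[5,9], have l₃=6
Σlᵢ = 15 ⇒ odd

m_sum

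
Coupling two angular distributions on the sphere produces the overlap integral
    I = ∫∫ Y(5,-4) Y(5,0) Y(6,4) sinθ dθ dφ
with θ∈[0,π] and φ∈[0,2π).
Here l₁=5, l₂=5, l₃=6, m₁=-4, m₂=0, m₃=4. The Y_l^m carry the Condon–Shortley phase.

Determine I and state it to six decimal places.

-0.082328

m-sum 0 ✓  L=16 even ✓  0≤6≤10 ✓
Π(2lᵢ+1) = 11×11×13 = 1573
triangle coeff Δ(5,5,6) = 1/28588560
Σ_t [0,4]: t=0:+1/345600 t=1:−1/13824 t=2:+1/5184 t=3:−1/13824 t=4:+1/345600 = 7/129600
(3j)²=80/7293 [(5 5 6; 0 0 0)], sign=+1
Σ_t [3,4]: t=3:−1/207360 t=4:+1/345600 = -1/518400
(3j)²=12/2431 [(5 5 6; -4 0 4)], sign=-1
⇒ 4πI² = 320/3757
I = (-1)√(320/3757/(4π)) = -0.08232836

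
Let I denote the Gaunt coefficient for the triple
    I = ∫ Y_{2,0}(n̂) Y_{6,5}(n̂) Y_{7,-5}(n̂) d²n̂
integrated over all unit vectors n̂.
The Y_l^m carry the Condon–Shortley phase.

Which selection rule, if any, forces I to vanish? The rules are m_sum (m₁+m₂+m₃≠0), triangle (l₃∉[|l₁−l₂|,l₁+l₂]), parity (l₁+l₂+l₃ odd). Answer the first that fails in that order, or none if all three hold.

parity

Σmᵢ = 0  ✓
l₃∈[|l₁−l₂|,l₁+l₂]=[4,8], have l₃=7  ✓
Σlᵢ = 15 ⇒ odd  ✗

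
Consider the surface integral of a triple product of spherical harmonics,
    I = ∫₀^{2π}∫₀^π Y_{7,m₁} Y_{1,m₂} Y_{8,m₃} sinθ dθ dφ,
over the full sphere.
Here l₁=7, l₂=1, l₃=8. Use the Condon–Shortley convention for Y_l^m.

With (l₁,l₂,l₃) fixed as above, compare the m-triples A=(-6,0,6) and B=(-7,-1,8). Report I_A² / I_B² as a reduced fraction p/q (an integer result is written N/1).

l's match ⇒ only the (l;m) 3-j factors differ between A and B.
A: triangle coeff Δ(7,1,8) = 1/2040; Σ_t [0,0]: t=0:+1/6227020800 = 1/6227020800; (3j)²=7/510 [(7 1 8; -6 0 6)], sign=+1
B: triangle coeff Δ(7,1,8) = 1/2040; Σ_t [0,0]: t=0:+1/174356582400 = 1/174356582400; (3j)²=1/17 [(7 1 8; -7 -1 8)], sign=+1
I_A²/I_B² = (7/510)/(1/17) = 7/30

7/30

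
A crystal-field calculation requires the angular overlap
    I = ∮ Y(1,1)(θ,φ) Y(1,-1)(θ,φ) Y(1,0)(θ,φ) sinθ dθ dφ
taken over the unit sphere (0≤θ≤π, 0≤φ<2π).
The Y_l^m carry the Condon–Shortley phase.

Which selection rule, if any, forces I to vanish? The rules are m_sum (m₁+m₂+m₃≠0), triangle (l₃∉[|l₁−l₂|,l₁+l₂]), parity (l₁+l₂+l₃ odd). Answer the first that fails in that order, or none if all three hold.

m₁+m₂+m₃ = 1 − 1 + 0 = 0  ✓
triangle: |1−1|=0 ≤ l₃=1 ≤ 1+1=2  ✓
parity: l₁+l₂+l₃ = 3 is odd  ✗

parity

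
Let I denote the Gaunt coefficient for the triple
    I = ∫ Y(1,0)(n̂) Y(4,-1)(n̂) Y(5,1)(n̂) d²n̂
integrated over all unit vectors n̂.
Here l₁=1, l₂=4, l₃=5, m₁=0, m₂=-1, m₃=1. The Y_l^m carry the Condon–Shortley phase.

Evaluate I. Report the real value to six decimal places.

Checks pass: Σm=0; 10 even; l₃=5∈[3,5].
(2·1+1)(2·4+1)(2·5+1) = 297
Δ: 0! 2! 8! / 11! → 1/495
sum: t=0:+1/576 = 1/576
3j²(1 4 5; 0 0 0) = Δ·Π!·Σ² = 5/99  (sign -1)
sum: t=0:+1/720 = 1/720
3j²(1 4 5; 0 -1 1) = Δ·Π!·Σ² = 8/165  (sign +1)
combine: 4πI² = 297·5/99·8/165 = 8/11
take √, sign -1: I = -0.24057125

-0.240571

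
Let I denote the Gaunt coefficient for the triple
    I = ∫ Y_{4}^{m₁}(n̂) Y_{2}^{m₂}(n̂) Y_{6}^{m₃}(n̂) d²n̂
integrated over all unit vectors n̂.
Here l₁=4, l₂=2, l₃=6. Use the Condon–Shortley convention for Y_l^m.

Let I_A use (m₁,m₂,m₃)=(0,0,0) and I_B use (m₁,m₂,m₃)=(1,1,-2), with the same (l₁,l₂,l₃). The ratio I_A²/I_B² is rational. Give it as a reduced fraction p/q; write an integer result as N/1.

Shared (l₁,l₂,l₃)=(4,2,6): N and (l;000)² cancel in I_A²/I_B².
A: Δ = 0!·8!·4!/13! = 1/6435; Racah Σ t=0..0: t=0:+1/2304 = 1/2304; ⇒ 3j(4 2 6; 0 0 0)² = 5/143, sgn +1
B: Δ = 0!·8!·4!/13! = 1/6435; Racah Σ t=0..0: t=0:+1/4320 = 1/4320; ⇒ 3j(4 2 6; 1 1 -2)² = 224/6435, sgn +1
I_A²/I_B² = (5/143)/(224/6435) = 225/224

225/224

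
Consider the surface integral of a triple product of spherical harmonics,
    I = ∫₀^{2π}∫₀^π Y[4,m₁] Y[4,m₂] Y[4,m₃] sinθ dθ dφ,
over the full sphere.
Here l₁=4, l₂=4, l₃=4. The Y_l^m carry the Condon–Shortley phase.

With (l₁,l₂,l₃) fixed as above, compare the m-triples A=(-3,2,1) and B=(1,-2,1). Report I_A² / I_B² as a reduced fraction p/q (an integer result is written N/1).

Shared (l₁,l₂,l₃)=(4,4,4): N and (l;000)² cancel in I_A²/I_B².
A: Δ = 4!·4!·4!/13! = 1/450450; Racah Σ t=3..4: t=3:−1/864 t=4:+1/576 = 1/1728; ⇒ 3j(4 4 4; -3 2 1)² = 5/1287, sgn -1
B: Δ = 4!·4!·4!/13! = 1/450450; Racah Σ t=0..2: t=0:+1/576 t=1:−1/144 t=2:+1/576 = -1/288; ⇒ 3j(4 4 4; 1 -2 1)² = 20/1001, sgn +1
I_A²/I_B² = (5/1287)/(20/1001) = 7/36

7/36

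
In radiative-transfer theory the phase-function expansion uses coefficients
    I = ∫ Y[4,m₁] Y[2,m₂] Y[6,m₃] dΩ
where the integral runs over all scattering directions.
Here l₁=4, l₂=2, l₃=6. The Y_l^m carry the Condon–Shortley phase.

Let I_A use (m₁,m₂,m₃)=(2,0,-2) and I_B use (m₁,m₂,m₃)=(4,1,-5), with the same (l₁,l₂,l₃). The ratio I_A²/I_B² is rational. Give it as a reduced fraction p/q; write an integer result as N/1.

56/55

Same 4,2,6: normalisation and zero-m 3j drop out of the ratio.
A: Δ: 0! 8! 4! / 13! → 1/6435; sum: t=0:+1/5760 = 1/5760; 3j²(4 2 6; 2 0 -2) = Δ·Π!·Σ² = 56/2145  (sign +1)
B: Δ: 0! 8! 4! / 13! → 1/6435; sum: t=0:+1/241920 = 1/241920; 3j²(4 2 6; 4 1 -5) = Δ·Π!·Σ² = 1/39  (sign -1)
I_A²/I_B² = (56/2145)/(1/39) = 56/55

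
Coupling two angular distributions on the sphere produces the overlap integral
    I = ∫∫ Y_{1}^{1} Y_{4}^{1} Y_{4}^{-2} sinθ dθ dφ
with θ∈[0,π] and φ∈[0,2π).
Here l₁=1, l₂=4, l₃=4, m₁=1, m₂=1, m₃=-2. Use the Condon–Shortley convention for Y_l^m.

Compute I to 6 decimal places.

0.000000

Σlᵢ=9 odd — θ-integrand is odd under cosθ→−cosθ; I=0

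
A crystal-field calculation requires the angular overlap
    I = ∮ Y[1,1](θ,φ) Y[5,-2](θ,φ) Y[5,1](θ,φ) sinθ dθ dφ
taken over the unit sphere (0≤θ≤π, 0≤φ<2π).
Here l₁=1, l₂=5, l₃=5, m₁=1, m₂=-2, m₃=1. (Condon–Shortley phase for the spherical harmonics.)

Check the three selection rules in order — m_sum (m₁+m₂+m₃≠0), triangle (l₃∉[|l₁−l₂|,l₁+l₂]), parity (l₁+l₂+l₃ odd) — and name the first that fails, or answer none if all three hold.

azimuthal sum: 1 − 2 + 1 = 0  ✓
4 ≤ 5 ≤ 6 (triangle on l)  ✓
L = 1 + 5 + 5 = 11 (odd)  ✗

parity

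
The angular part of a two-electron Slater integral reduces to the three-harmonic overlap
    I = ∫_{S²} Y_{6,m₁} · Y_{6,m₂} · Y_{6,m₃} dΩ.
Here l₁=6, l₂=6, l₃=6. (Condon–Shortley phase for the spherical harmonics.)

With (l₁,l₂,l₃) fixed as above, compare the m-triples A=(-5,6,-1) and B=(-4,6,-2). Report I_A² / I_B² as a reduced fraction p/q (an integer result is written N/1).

11/20

Shared (l₁,l₂,l₃)=(6,6,6): N and (l;000)² cancel in I_A²/I_B².
A: Δ = 6!·6!·6!/19! = 1/325909584; Racah Σ t=6..6: t=6:+1/62208000 = 1/62208000; ⇒ 3j(6 6 6; -5 6 -1)² = 77/8398, sgn -1
B: Δ = 6!·6!·6!/19! = 1/325909584; Racah Σ t=6..6: t=6:+1/24883200 = 1/24883200; ⇒ 3j(6 6 6; -4 6 -2)² = 70/4199, sgn +1
I_A²/I_B² = (77/8398)/(70/4199) = 11/20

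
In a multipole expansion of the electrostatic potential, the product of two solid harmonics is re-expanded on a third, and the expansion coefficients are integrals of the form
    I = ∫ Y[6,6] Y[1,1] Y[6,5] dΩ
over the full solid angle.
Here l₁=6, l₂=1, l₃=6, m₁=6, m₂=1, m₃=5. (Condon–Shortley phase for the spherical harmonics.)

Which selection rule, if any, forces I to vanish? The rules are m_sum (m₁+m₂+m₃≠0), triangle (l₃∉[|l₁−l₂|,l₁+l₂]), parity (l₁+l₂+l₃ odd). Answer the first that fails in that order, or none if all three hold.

m_sum

azimuthal sum: 6 + 1 + 5 = 12  ✗
5 ≤ 6 ≤ 7 (triangle on l)
L = 6 + 1 + 6 = 13 (odd)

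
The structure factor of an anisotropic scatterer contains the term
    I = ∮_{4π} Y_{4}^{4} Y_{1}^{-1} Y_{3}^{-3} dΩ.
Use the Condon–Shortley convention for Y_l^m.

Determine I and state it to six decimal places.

0.325735

m-sum 0 ✓  L=8 even ✓  3≤3≤5 ✓
Π(2lᵢ+1) = 9×3×7 = 189
triangle coeff Δ(4,1,3) = 1/252
Σ_t [1,1]: t=1:−1/36 = -1/36
(3j)²=4/63 [(4 1 3; 0 0 0)], sign=+1
Σ_t [0,0]: t=0:+1/1440 = 1/1440
(3j)²=1/9 [(4 1 3; 4 -1 -3)], sign=+1
⇒ 4πI² = 4/3
I = (+1)√(4/3/(4π)) = 0.32573501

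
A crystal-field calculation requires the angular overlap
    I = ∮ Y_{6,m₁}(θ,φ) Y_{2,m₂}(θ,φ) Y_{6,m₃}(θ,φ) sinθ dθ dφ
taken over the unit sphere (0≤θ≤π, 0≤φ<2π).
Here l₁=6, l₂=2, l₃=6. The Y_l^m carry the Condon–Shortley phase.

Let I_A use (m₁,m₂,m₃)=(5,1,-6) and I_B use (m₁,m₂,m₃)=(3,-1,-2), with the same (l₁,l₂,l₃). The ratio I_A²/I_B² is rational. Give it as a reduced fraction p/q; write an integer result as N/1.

l's match ⇒ only the (l;m) 3-j factors differ between A and B.
A: triangle coeff Δ(6,2,6) = 1/90090; Σ_t [1,1]: t=1:−1/7257600 = -1/7257600; (3j)²=11/455 [(6 2 6; 5 1 -6)], sign=-1
B: triangle coeff Δ(6,2,6) = 1/90090; Σ_t [0,1]: t=0:+1/60480 t=1:−1/161280 = 1/96768; (3j)²=15/1001 [(6 2 6; 3 -1 -2)], sign=+1
I_A²/I_B² = (11/455)/(15/1001) = 121/75

121/75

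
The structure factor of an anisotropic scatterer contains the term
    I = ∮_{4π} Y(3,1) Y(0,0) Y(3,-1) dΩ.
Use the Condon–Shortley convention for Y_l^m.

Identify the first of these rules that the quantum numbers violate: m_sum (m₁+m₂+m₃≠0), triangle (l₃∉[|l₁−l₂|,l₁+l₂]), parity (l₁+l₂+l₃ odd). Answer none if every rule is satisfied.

m₁+m₂+m₃ = 1 + 0 − 1 = 0  ✓
triangle: |3−0|=3 ≤ l₃=3 ≤ 3+0=3  ✓
parity: l₁+l₂+l₃ = 6 is even  ✓

none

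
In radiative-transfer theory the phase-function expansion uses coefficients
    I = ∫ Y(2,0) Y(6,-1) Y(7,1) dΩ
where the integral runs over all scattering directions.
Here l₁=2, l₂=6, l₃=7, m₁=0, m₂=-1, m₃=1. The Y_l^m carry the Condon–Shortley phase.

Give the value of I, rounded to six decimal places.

l₁+l₂+l₃=15 is odd: 3j(l;000)=0 ⇒ I=0

0.000000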